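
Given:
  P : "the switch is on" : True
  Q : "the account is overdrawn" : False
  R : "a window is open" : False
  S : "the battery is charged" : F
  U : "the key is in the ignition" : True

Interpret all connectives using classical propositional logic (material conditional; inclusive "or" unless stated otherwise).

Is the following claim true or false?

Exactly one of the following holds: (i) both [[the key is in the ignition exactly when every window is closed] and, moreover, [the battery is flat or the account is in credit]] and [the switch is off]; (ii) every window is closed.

Parsed as (((U ↔ ¬R) ∧ (¬S ∨ ¬Q)) ∧ ¬P) ⊕ ¬R

¬R = ¬F = T
U ↔ ¬R = T ↔ T = T
¬S = ¬F = T
¬Q = ¬F = T
¬S ∨ ¬Q = T ∨ T = T
(U ↔ ¬R) ∧ (¬S ∨ ¬Q) = T ∧ T = T
¬P = ¬T = F
((U ↔ ¬R) ∧ (¬S ∨ ¬Q)) ∧ ¬P = T ∧ F = F
¬R = ¬F = T
(((U ↔ ¬R) ∧ (¬S ∨ ¬Q)) ∧ ¬P) ⊕ ¬R = F ⊕ T = T

true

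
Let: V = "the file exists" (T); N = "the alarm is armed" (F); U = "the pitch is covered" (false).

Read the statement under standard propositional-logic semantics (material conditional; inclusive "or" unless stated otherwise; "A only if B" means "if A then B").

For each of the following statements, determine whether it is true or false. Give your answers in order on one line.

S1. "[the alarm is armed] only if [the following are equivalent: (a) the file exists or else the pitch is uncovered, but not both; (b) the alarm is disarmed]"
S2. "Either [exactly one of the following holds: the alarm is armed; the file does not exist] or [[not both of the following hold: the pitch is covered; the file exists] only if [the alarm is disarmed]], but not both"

S1: Formalization: N -> ((V xor not U) iff not N)

not U = not False = True
V xor not U = True xor True = False
not N = not False = True
(V xor not U) iff not N = False iff True = False
N -> ((V xor not U) iff not N) = False -> False = True
Thus S1 is true.

S2: Formalization: (N xor not V) xor ((U nand V) -> not N)

not V = not True = False
N xor not V = False xor False = False
U nand V = False nand True = True
not N = not False = True
(U nand V) -> not N = True -> True = True
(N xor not V) xor ((U nand V) -> not N) = False xor True = True
Hence S2 is true.

S1 true, S2 true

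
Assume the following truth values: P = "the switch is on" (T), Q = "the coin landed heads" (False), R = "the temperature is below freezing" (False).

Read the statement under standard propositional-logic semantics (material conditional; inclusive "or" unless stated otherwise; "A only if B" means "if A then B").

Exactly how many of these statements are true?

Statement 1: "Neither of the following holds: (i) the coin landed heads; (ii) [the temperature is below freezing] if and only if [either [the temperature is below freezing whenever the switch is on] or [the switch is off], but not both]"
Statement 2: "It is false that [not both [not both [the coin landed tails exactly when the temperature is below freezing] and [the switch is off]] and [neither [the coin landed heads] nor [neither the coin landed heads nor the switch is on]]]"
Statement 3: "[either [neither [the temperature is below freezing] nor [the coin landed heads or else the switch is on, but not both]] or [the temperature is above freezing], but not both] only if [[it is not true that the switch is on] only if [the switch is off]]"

Statement 1: Parsed as Q nor (R iff ((P -> R) xor not P))

P -> R = True -> False = False
not P = not True = False
(P -> R) xor not P = False xor False = False
R iff ((P -> R) xor not P) = False iff False = True
Q nor (R iff ((P -> R) xor not P)) = False nor True = False
Thus Statement 1 is false.

Statement 2: In symbols: not (((not Q iff R) nand not P) nand (Q nor (Q nor P)))

not Q = not False = True
not Q iff R = True iff False = False
not P = not True = False
(not Q iff R) nand not P = False nand False = True
Q nor P = False nor True = False
Q nor (Q nor P) = False nor False = True
((not Q iff R) nand not P) nand (Q nor (Q nor P)) = True nand True = False
not (((not Q iff R) nand not P) nand (Q nor (Q nor P))) = not False = True
Thus Statement 2 is true.

Statement 3: This is ((R nor (Q xor P)) xor not R) -> (not P -> not P).

Q xor P = False xor True = True
R nor (Q xor P) = False nor True = False
not R = not False = True
(R nor (Q xor P)) xor not R = False xor True = True
not P = not True = False
not P = not True = False
not P -> not P = False -> False = True
((R nor (Q xor P)) xor not R) -> (not P -> not P) = True -> True = True
Hence Statement 3 is true.

2 of the 3 statements are true (Statement 2, Statement 3).

2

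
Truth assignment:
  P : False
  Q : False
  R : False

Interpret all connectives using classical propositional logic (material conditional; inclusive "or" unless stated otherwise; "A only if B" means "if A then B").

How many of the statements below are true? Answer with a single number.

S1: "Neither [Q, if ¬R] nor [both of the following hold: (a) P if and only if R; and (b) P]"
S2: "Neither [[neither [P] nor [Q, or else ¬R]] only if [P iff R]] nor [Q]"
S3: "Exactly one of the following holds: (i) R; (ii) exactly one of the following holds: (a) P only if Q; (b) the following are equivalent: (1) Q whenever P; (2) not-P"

1

S1: This is (not R -> Q) nor ((P iff R) and P).

not R = not False = True
not R -> Q = True -> False = False
P iff R = False iff False = True
(P iff R) and P = True and False = False
(not R -> Q) nor ((P iff R) and P) = False nor False = True
Hence S1 is true.

S2: Formalization: ((P nor (Q or not R)) -> (P iff R)) nor Q

not R = not False = True
Q or not R = False or True = True
P nor (Q or not R) = False nor True = False
P iff R = False iff False = True
(P nor (Q or not R)) -> (P iff R) = False -> True = True
((P nor (Q or not R)) -> (P iff R)) nor Q = True nor False = False
Thus S2 is false.

S3: In symbols: R xor ((P -> Q) xor ((P -> Q) iff not P))

P -> Q = False -> False = True
P -> Q = False -> False = True
not P = not False = True
(P -> Q) iff not P = True iff True = True
(P -> Q) xor ((P -> Q) iff not P) = True xor True = False
R xor ((P -> Q) xor ((P -> Q) iff not P)) = False xor False = False
So S3 is false.

True statements: 1 (S1).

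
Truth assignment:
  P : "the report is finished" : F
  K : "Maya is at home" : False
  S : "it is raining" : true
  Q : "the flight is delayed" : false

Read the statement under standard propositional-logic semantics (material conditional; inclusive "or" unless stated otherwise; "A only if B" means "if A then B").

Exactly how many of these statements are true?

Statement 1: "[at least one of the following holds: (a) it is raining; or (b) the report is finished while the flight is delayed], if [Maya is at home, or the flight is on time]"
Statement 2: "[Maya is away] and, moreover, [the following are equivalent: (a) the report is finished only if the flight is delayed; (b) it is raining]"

2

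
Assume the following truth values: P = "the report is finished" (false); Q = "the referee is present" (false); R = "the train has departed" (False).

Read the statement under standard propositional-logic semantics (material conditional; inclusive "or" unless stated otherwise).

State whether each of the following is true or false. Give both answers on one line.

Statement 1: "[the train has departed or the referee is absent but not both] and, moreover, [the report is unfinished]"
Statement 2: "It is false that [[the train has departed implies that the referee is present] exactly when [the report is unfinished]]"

Statement 1 T, Statement 2 F

Statement 1: In symbols: (R xor not Q) and not P

not Q = not False = True
R xor not Q = False xor True = True
not P = not False = True
(R xor not Q) and not P = True and True = True
So Statement 1 is true.

Statement 2: Formalization: not ((R -> Q) iff not P)

R -> Q = False -> False = True
not P = not False = True
(R -> Q) iff not P = True iff True = True
not ((R -> Q) iff not P) = not True = False
So Statement 2 is false.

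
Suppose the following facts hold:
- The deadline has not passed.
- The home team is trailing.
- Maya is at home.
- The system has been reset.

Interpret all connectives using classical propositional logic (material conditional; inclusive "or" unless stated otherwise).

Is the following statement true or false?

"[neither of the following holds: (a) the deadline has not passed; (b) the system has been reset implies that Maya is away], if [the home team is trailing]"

false

Let Q = "the home team is leading" (F), P = "the deadline has passed" (F), S = "the system has been reset" (T), R = "Maya is at home" (T).
Formalization: ¬Q → (¬P ↓ (S → ¬R))

¬Q = ¬F = T
¬P = ¬F = T
¬R = ¬T = F
S → ¬R = T → F = F
¬P ↓ (S → ¬R) = T ↓ F = F
¬Q → (¬P ↓ (S → ¬R)) = T → F = F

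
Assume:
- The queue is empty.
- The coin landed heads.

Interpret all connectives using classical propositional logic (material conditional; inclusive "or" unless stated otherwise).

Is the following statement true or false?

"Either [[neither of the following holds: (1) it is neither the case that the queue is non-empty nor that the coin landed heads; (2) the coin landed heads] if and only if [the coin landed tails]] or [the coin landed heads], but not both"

The statement is false.

Let P = "the queue is empty" (T), Q = "the coin landed heads" (T).
Parsed as (((~P nor Q) nor Q) <-> ~Q) xor Q

~P = ~T = F
~P nor Q = F nor T = F
(~P nor Q) nor Q = F nor T = F
~Q = ~T = F
((~P nor Q) nor Q) <-> ~Q = F <-> F = T
(((~P nor Q) nor Q) <-> ~Q) xor Q = T xor T = F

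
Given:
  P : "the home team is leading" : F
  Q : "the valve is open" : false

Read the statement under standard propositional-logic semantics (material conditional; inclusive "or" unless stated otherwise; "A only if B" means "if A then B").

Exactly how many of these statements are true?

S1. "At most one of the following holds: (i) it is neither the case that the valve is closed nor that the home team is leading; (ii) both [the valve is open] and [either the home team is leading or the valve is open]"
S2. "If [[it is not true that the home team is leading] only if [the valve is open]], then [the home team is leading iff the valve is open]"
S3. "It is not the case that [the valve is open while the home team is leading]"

3

S1: Parsed as (not Q nor P) nand (Q and (P or Q))

not Q = not False = True
not Q nor P = True nor False = False
P or Q = False or False = False
Q and (P or Q) = False and False = False
(not Q nor P) nand (Q and (P or Q)) = False nand False = True
Thus S1 is true.

S2: Parsed as (not P -> Q) -> (P iff Q)

not P = not False = True
not P -> Q = True -> False = False
P iff Q = False iff False = True
(not P -> Q) -> (P iff Q) = False -> True = True
Thus S2 is true.

S3: Parsed as not (Q and P)

Q and P = False and False = False
not (Q and P) = not False = True
So S3 is true.

Count: 3.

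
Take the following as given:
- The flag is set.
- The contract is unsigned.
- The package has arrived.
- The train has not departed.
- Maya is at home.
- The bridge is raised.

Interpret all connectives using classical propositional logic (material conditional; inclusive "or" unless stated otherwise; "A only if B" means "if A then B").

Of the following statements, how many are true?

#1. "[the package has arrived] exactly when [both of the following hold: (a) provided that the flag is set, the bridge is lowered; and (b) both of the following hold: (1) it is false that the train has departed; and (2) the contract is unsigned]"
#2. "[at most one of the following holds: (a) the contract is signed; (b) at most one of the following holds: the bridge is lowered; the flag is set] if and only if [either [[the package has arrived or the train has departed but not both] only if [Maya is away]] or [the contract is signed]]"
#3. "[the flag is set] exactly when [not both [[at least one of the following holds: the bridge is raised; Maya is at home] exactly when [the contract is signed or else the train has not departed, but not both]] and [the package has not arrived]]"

1

Let G = "the package has arrived" (T), P = "the flag is set" (T), S = "the bridge is raised" (T), L = "the train has departed" (F), V = "the contract is signed" (F), H = "Maya is at home" (T).

#1: This is G <-> ((P -> ~S) & (~L & ~V)).

~S = ~T = F
P -> ~S = T -> F = F
~L = ~F = T
~V = ~F = T
~L & ~V = T & T = T
(P -> ~S) & (~L & ~V) = F & T = F
G <-> ((P -> ~S) & (~L & ~V)) = T <-> F = F
Thus #1 is false.

#2: In symbols: (V nand (~S nand P)) <-> (((G xor L) -> ~H) | V)

~S = ~T = F
~S nand P = F nand T = T
V nand (~S nand P) = F nand T = T
G xor L = T xor F = T
~H = ~T = F
(G xor L) -> ~H = T -> F = F
((G xor L) -> ~H) | V = F | F = F
(V nand (~S nand P)) <-> (((G xor L) -> ~H) | V) = T <-> F = F
So #2 is false.

#3: Parsed as P <-> (((S | H) <-> (V xor ~L)) nand ~G)

S | H = T | T = T
~L = ~F = T
V xor ~L = F xor T = T
(S | H) <-> (V xor ~L) = T <-> T = T
~G = ~T = F
((S | H) <-> (V xor ~L)) nand ~G = T nand F = T
P <-> (((S | H) <-> (V xor ~L)) nand ~G) = T <-> T = T
So #3 is true.

Count: 1.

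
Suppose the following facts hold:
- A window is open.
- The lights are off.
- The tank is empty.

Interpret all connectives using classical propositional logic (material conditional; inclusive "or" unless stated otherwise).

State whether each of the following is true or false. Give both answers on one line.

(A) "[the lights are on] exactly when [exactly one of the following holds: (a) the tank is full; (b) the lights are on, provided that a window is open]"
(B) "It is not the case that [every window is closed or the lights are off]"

Let Q = "the lights are on" (F), R = "the tank is full" (F), P = "a window is open" (T).

(A): Formalization: Q <-> (R xor (P -> Q))

P -> Q = T -> F = F
R xor (P -> Q) = F xor F = F
Q <-> (R xor (P -> Q)) = F <-> F = T
Thus (A) is true.

(B): In symbols: ~(~P | ~Q)

~P = ~T = F
~Q = ~F = T
~P | ~Q = F | T = T
~(~P | ~Q) = ~T = F
So (B) is false.

(A) true; (B) false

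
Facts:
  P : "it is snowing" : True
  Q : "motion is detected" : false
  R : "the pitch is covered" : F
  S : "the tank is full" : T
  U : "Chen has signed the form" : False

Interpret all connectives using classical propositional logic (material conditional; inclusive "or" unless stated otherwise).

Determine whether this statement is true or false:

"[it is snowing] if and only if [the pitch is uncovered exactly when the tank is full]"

Formalization: P iff (not R iff S)

not R = not False = True
not R iff S = True iff True = True
P iff (not R iff S) = True iff True = True

true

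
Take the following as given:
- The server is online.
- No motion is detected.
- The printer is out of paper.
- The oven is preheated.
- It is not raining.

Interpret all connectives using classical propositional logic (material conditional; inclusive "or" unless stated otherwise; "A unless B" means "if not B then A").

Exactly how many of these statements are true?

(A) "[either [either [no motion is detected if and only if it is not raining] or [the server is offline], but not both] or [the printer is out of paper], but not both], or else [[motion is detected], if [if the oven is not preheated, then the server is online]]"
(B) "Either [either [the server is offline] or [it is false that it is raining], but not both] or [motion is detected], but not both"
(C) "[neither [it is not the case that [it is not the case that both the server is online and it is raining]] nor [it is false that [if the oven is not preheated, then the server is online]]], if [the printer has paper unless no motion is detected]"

Let Q = "motion is detected" (F), U = "it is raining" (F), P = "the server is online" (T), R = "the printer has paper" (F), S = "the oven is preheated" (T).

(A): Formalization: (((~Q <-> ~U) xor ~P) xor ~R) | ((~S -> P) -> Q)

~Q = ~F = T
~U = ~F = T
~Q <-> ~U = T <-> T = T
~P = ~T = F
(~Q <-> ~U) xor ~P = T xor F = T
~R = ~F = T
((~Q <-> ~U) xor ~P) xor ~R = T xor T = F
~S = ~T = F
~S -> P = F -> T = T
(~S -> P) -> Q = T -> F = F
(((~Q <-> ~U) xor ~P) xor ~R) | ((~S -> P) -> Q) = F | F = F
So (A) is false.

(B): Parsed as (~P xor ~U) xor Q

~P = ~T = F
~U = ~F = T
~P xor ~U = F xor T = T
(~P xor ~U) xor Q = T xor F = T
So (B) is true.

(C): This is (R | ~Q) -> (~(P nand U) nor ~(~S -> P)).

~Q = ~F = T
R | ~Q = F | T = T
P nand U = T nand F = T
~(P nand U) = ~T = F
~S = ~T = F
~S -> P = F -> T = T
~(~S -> P) = ~T = F
~(P nand U) nor ~(~S -> P) = F nor F = T
(R | ~Q) -> (~(P nand U) nor ~(~S -> P)) = T -> T = T
Thus (C) is true.

Count: 2.

2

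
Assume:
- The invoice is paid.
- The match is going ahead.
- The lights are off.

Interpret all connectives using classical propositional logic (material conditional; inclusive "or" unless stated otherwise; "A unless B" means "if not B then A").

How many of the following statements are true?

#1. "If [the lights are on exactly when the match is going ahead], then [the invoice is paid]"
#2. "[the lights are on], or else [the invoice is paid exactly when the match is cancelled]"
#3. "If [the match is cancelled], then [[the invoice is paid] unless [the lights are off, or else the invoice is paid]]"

Let R = "the lights are on" (F), Q = "the match is cancelled" (F), P = "the invoice is paid" (T).

#1: This is (R ↔ ¬Q) → P.

¬Q = ¬F = T
R ↔ ¬Q = F ↔ T = F
(R ↔ ¬Q) → P = F → T = T
Hence #1 is true.

#2: Formalization: R ∨ (P ↔ Q)

P ↔ Q = T ↔ F = F
R ∨ (P ↔ Q) = F ∨ F = F
Thus #2 is false.

#3: Parsed as Q → (P ∨ (¬R ∨ P))

¬R = ¬F = T
¬R ∨ P = T ∨ T = T
P ∨ (¬R ∨ P) = T ∨ T = T
Q → (P ∨ (¬R ∨ P)) = F → T = T
Hence #3 is true.

2 of the 3 statements are true.

2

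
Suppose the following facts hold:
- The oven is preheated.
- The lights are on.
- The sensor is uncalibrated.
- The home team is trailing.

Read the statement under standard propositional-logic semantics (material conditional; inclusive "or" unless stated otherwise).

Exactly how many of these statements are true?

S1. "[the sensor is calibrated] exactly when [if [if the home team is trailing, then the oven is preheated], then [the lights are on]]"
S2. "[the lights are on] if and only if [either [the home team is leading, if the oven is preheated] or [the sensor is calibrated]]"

Let U = "the sensor is calibrated" (F), H = "the home team is leading" (F), W = "the oven is preheated" (T), G = "the lights are on" (T).

S1: Formalization: U <-> ((~H -> W) -> G)

~H = ~F = T
~H -> W = T -> T = T
(~H -> W) -> G = T -> T = T
U <-> ((~H -> W) -> G) = F <-> T = F
Hence S1 is false.

S2: Formalization: G <-> ((W -> H) | U)

W -> H = T -> F = F
(W -> H) | U = F | F = F
G <-> ((W -> H) | U) = T <-> F = F
Thus S2 is false.

True statements: 0 (none).

0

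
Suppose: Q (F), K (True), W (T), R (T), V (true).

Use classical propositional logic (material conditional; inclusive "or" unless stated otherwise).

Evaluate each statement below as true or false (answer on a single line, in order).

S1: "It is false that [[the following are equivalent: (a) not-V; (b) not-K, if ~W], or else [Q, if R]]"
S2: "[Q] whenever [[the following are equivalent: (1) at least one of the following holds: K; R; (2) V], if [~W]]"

S1: This is ¬((¬V ↔ (¬W → ¬K)) ∨ (R → Q)).

¬V = ¬T = F
¬W = ¬T = F
¬K = ¬T = F
¬W → ¬K = F → F = T
¬V ↔ (¬W → ¬K) = F ↔ T = F
R → Q = T → F = F
(¬V ↔ (¬W → ¬K)) ∨ (R → Q) = F ∨ F = F
¬((¬V ↔ (¬W → ¬K)) ∨ (R → Q)) = ¬F = T
So S1 is true.

S2: This is (¬W → ((K ∨ R) ↔ V)) → Q.

¬W = ¬T = F
K ∨ R = T ∨ T = T
(K ∨ R) ↔ V = T ↔ T = T
¬W → ((K ∨ R) ↔ V) = F → T = T
(¬W → ((K ∨ R) ↔ V)) → Q = T → F = F
Hence S2 is false.

S1 true, S2 false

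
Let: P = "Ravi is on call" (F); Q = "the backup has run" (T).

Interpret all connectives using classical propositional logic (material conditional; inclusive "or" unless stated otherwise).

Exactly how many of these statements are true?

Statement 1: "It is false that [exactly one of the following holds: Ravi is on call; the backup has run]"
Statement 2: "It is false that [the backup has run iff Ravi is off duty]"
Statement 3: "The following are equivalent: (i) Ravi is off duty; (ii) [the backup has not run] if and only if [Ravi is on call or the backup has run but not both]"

Statement 1: In symbols: ~(P xor Q)

P xor Q = F xor T = T
~(P xor Q) = ~T = F
Thus Statement 1 is false.

Statement 2: Formalization: ~(Q <-> ~P)

~P = ~F = T
Q <-> ~P = T <-> T = T
~(Q <-> ~P) = ~T = F
Hence Statement 2 is false.

Statement 3: In symbols: ~P <-> (~Q <-> (P xor Q))

~P = ~F = T
~Q = ~T = F
P xor Q = F xor T = T
~Q <-> (P xor Q) = F <-> T = F
~P <-> (~Q <-> (P xor Q)) = T <-> F = F
Hence Statement 3 is false.

0 of the 3 statements are true (none).

0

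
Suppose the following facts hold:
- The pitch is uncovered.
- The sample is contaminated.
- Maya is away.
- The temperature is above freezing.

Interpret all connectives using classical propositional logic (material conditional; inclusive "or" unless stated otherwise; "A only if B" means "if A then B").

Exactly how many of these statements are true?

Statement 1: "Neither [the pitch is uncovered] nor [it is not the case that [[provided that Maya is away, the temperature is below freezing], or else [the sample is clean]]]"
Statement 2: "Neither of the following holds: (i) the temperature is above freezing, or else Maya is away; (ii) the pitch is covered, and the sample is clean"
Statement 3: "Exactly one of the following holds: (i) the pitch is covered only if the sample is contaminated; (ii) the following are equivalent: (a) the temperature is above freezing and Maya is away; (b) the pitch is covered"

Let P = "the pitch is covered" (F), R = "Maya is at home" (F), S = "the temperature is below freezing" (F), Q = "the sample is contaminated" (T).

Statement 1: Formalization: ¬P ↓ ¬((¬R → S) ∨ ¬Q)

¬P = ¬F = T
¬R = ¬F = T
¬R → S = T → F = F
¬Q = ¬T = F
(¬R → S) ∨ ¬Q = F ∨ F = F
¬((¬R → S) ∨ ¬Q) = ¬F = T
¬P ↓ ¬((¬R → S) ∨ ¬Q) = T ↓ T = F
So Statement 1 is false.

Statement 2: In symbols: (¬S ∨ ¬R) ↓ (P ∧ ¬Q)

¬S = ¬F = T
¬R = ¬F = T
¬S ∨ ¬R = T ∨ T = T
¬Q = ¬T = F
P ∧ ¬Q = F ∧ F = F
(¬S ∨ ¬R) ↓ (P ∧ ¬Q) = T ↓ F = F
So Statement 2 is false.

Statement 3: Parsed as (P → Q) ⊕ ((¬S ∧ ¬R) ↔ P)

P → Q = F → T = T
¬S = ¬F = T
¬R = ¬F = T
¬S ∧ ¬R = T ∧ T = T
(¬S ∧ ¬R) ↔ P = T ↔ F = F
(P → Q) ⊕ ((¬S ∧ ¬R) ↔ P) = T ⊕ F = T
So Statement 3 is true.

Count: 1.

1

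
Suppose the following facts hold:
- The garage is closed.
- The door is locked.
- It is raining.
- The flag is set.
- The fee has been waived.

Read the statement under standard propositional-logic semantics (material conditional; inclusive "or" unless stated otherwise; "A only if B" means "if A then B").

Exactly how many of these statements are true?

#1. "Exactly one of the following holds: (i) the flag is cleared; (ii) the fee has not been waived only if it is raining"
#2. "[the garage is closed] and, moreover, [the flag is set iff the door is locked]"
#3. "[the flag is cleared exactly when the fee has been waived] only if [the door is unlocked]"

Let S = "the flag is set" (T), U = "the fee has been waived" (T), R = "it is raining" (T), P = "the garage is closed" (T), Q = "the door is locked" (T).

#1: Parsed as ¬S ⊕ (¬U → R)

¬S = ¬T = F
¬U = ¬T = F
¬U → R = F → T = T
¬S ⊕ (¬U → R) = F ⊕ T = T
So #1 is true.

#2: Parsed as P ∧ (S ↔ Q)

S ↔ Q = T ↔ T = T
P ∧ (S ↔ Q) = T ∧ T = T
Thus #2 is true.

#3: In symbols: (¬S ↔ U) → ¬Q

¬S = ¬T = F
¬S ↔ U = F ↔ T = F
¬Q = ¬T = F
(¬S ↔ U) → ¬Q = F → F = T
So #3 is true.

Count: 3.

3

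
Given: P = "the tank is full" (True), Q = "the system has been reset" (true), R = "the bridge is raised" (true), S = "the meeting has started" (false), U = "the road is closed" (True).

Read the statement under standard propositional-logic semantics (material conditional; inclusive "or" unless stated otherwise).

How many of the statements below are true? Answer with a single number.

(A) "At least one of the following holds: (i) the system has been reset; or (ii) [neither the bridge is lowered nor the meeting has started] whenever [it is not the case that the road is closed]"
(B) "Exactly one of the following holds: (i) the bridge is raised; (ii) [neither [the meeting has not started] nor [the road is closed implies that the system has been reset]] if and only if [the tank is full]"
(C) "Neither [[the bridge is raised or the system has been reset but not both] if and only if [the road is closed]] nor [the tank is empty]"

(A): In symbols: Q | (~U -> (~R nor S))

~U = ~T = F
~R = ~T = F
~R nor S = F nor F = T
~U -> (~R nor S) = F -> T = T
Q | (~U -> (~R nor S)) = T | T = T
Hence (A) is true.

(B): In symbols: R xor ((~S nor (U -> Q)) <-> P)

~S = ~F = T
U -> Q = T -> T = T
~S nor (U -> Q) = T nor T = F
(~S nor (U -> Q)) <-> P = F <-> T = F
R xor ((~S nor (U -> Q)) <-> P) = T xor F = T
Hence (B) is true.

(C): In symbols: ((R xor Q) <-> U) nor ~P

R xor Q = T xor T = F
(R xor Q) <-> U = F <-> T = F
~P = ~T = F
((R xor Q) <-> U) nor ~P = F nor F = T
Thus (C) is true.

3 of the 3 statements are true ((A), (B), (C)).

3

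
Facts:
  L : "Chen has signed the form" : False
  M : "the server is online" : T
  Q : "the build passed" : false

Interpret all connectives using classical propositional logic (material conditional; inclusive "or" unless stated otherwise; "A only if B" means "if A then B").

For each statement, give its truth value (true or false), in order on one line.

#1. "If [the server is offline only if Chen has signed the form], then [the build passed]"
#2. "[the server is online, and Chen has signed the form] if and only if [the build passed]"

#1: Formalization: (¬M → L) → Q

¬M = ¬T = F
¬M → L = F → F = T
(¬M → L) → Q = T → F = F
So #1 is false.

#2: Parsed as (M ∧ L) ↔ Q

M ∧ L = T ∧ F = F
(M ∧ L) ↔ Q = F ↔ F = T
Thus #2 is true.

#1 false, #2 true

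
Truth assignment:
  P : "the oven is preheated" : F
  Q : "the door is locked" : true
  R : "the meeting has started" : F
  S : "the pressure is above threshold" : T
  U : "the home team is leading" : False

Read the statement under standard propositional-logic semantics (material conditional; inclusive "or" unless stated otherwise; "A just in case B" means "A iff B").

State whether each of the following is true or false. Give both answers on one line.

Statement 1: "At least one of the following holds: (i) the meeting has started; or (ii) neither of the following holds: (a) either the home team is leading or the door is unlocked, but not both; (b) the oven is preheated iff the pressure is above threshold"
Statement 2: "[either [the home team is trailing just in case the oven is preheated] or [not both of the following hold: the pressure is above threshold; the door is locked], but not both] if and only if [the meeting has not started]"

Statement 1 True / Statement 2 False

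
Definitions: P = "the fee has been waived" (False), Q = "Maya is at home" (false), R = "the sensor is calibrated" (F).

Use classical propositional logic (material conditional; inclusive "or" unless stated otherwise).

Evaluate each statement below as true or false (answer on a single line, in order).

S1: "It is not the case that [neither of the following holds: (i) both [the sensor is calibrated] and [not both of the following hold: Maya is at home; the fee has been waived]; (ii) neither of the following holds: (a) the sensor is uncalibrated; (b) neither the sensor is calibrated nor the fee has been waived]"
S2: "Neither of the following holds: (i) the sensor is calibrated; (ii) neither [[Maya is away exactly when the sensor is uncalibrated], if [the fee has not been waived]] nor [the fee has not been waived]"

S1: This is not ((R and (Q nand P)) nor (not R nor (R nor P))).

Q nand P = False nand False = True
R and (Q nand P) = False and True = False
not R = not False = True
R nor P = False nor False = True
not R nor (R nor P) = True nor True = False
(R and (Q nand P)) nor (not R nor (R nor P)) = False nor False = True
not ((R and (Q nand P)) nor (not R nor (R nor P))) = not True = False
So S1 is false.

S2: In symbols: R nor ((not P -> (not Q iff not R)) nor not P)

not P = not False = True
not Q = not False = True
not R = not False = True
not Q iff not R = True iff True = True
not P -> (not Q iff not R) = True -> True = True
not P = not False = True
(not P -> (not Q iff not R)) nor not P = True nor True = False
R nor ((not P -> (not Q iff not R)) nor not P) = False nor False = True
So S2 is true.

S1 False; S2 True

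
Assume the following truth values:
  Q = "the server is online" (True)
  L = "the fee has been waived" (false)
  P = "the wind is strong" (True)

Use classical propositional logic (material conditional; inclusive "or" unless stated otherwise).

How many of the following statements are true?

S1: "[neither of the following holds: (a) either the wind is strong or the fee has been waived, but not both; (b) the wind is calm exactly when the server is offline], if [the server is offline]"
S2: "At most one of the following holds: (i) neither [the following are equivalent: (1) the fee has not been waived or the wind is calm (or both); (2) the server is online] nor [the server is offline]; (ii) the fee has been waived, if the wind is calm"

2

S1: Parsed as ¬Q → ((P ⊕ L) ↓ (¬P ↔ ¬Q))

¬Q = ¬T = F
P ⊕ L = T ⊕ F = T
¬P = ¬T = F
¬Q = ¬T = F
¬P ↔ ¬Q = F ↔ F = T
(P ⊕ L) ↓ (¬P ↔ ¬Q) = T ↓ T = F
¬Q → ((P ⊕ L) ↓ (¬P ↔ ¬Q)) = F → F = T
So S1 is true.

S2: In symbols: (((¬L ∨ ¬P) ↔ Q) ↓ ¬Q) ↑ (¬P → L)

¬L = ¬F = T
¬P = ¬T = F
¬L ∨ ¬P = T ∨ F = T
(¬L ∨ ¬P) ↔ Q = T ↔ T = T
¬Q = ¬T = F
((¬L ∨ ¬P) ↔ Q) ↓ ¬Q = T ↓ F = F
¬P = ¬T = F
¬P → L = F → F = T
(((¬L ∨ ¬P) ↔ Q) ↓ ¬Q) ↑ (¬P → L) = F ↑ T = T
So S2 is true.

Count: 2.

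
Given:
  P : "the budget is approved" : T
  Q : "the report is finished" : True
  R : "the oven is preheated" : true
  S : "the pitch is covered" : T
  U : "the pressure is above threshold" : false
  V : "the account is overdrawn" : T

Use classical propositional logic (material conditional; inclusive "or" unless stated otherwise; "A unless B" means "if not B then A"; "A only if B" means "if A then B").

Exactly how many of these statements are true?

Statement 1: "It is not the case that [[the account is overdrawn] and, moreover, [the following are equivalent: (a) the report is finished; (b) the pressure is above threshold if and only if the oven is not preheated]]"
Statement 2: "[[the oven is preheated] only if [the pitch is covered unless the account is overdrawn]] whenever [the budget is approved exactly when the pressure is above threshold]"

1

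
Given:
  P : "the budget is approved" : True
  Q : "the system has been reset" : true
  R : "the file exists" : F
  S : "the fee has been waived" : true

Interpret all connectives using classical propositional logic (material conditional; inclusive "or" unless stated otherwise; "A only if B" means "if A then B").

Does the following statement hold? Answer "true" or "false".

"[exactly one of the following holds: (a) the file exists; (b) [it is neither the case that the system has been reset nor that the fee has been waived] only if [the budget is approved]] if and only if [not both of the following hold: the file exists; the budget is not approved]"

This is (R ⊕ ((Q ↓ S) → P)) ↔ (R ↑ ¬P).

Q ↓ S = T ↓ T = F
(Q ↓ S) → P = F → T = T
R ⊕ ((Q ↓ S) → P) = F ⊕ T = T
¬P = ¬T = F
R ↑ ¬P = F ↑ F = T
(R ⊕ ((Q ↓ S) → P)) ↔ (R ↑ ¬P) = T ↔ T = T

true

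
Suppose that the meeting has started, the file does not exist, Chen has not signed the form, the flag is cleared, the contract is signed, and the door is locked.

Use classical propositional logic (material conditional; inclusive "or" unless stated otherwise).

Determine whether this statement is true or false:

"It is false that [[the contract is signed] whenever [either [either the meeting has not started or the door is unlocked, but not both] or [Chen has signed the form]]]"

False

Let P = "the meeting has started" (True), V = "the door is locked" (True), R = "Chen has signed the form" (False), U = "the contract is signed" (True).
Formalization: not (((not P xor not V) or R) -> U)

not P = not True = False
not V = not True = False
not P xor not V = False xor False = False
(not P xor not V) or R = False or False = False
((not P xor not V) or R) -> U = False -> True = True
not (((not P xor not V) or R) -> U) = not True = False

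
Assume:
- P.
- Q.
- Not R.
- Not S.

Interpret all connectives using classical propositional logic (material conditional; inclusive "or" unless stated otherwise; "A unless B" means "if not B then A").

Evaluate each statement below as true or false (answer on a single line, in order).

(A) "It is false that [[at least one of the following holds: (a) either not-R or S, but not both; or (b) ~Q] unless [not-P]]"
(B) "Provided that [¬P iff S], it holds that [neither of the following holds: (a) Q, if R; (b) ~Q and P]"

(A) False / (B) False

(A): In symbols: ~(((~R xor S) | ~Q) | ~P)

~R = ~F = T
~R xor S = T xor F = T
~Q = ~T = F
(~R xor S) | ~Q = T | F = T
~P = ~T = F
((~R xor S) | ~Q) | ~P = T | F = T
~(((~R xor S) | ~Q) | ~P) = ~T = F
Thus (A) is false.

(B): Parsed as (~P <-> S) -> ((R -> Q) nor (~Q & P))

~P = ~T = F
~P <-> S = F <-> F = T
R -> Q = F -> T = T
~Q = ~T = F
~Q & P = F & T = F
(R -> Q) nor (~Q & P) = T nor F = F
(~P <-> S) -> ((R -> Q) nor (~Q & P)) = T -> F = F
So (B) is false.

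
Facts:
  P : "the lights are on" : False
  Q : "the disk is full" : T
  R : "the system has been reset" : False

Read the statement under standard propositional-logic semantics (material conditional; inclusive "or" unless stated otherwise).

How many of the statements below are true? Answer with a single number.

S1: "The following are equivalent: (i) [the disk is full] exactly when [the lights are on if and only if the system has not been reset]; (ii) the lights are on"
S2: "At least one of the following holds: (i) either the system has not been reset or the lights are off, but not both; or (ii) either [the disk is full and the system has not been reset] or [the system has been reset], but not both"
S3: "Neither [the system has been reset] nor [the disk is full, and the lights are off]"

S1: This is (Q ↔ (P ↔ ¬R)) ↔ P.

¬R = ¬F = T
P ↔ ¬R = F ↔ T = F
Q ↔ (P ↔ ¬R) = T ↔ F = F
(Q ↔ (P ↔ ¬R)) ↔ P = F ↔ F = T
So S1 is true.

S2: Formalization: (¬R ⊕ ¬P) ∨ ((Q ∧ ¬R) ⊕ R)

¬R = ¬F = T
¬P = ¬F = T
¬R ⊕ ¬P = T ⊕ T = F
¬R = ¬F = T
Q ∧ ¬R = T ∧ T = T
(Q ∧ ¬R) ⊕ R = T ⊕ F = T
(¬R ⊕ ¬P) ∨ ((Q ∧ ¬R) ⊕ R) = F ∨ T = T
Thus S2 is true.

S3: This is R ↓ (Q ∧ ¬P).

¬P = ¬F = T
Q ∧ ¬P = T ∧ T = T
R ↓ (Q ∧ ¬P) = F ↓ T = F
So S3 is false.

2 of the 3 statements are true (S1, S2).

2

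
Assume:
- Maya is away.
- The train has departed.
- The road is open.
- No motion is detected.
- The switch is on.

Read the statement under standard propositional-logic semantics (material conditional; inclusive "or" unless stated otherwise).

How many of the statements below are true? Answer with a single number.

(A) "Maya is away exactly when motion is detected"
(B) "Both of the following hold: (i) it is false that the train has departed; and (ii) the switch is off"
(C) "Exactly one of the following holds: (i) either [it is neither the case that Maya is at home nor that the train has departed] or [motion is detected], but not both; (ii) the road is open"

1

Let P = "Maya is at home" (False), S = "motion is detected" (False), Q = "the train has departed" (True), U = "the switch is on" (True), R = "the road is closed" (False).

(A): Formalization: not P iff S

not P = not False = True
not P iff S = True iff False = False
Hence (A) is false.

(B): This is not Q and not U.

not Q = not True = False
not U = not True = False
not Q and not U = False and False = False
Hence (B) is false.

(C): In symbols: ((P nor Q) xor S) xor not R

P nor Q = False nor True = False
(P nor Q) xor S = False xor False = False
not R = not False = True
((P nor Q) xor S) xor not R = False xor True = True
Hence (C) is true.

Count: 1.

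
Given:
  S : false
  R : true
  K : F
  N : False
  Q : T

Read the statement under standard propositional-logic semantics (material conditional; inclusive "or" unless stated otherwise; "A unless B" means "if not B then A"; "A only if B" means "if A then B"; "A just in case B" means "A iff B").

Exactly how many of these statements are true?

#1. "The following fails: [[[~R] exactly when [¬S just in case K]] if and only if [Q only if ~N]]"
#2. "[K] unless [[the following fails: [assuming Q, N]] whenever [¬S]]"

#1: This is ¬((¬R ↔ (¬S ↔ K)) ↔ (Q → ¬N)).

¬R = ¬T = F
¬S = ¬F = T
¬S ↔ K = T ↔ F = F
¬R ↔ (¬S ↔ K) = F ↔ F = T
¬N = ¬F = T
Q → ¬N = T → T = T
(¬R ↔ (¬S ↔ K)) ↔ (Q → ¬N) = T ↔ T = T
¬((¬R ↔ (¬S ↔ K)) ↔ (Q → ¬N)) = ¬T = F
So #1 is false.

#2: In symbols: K ∨ (¬S → ¬(Q → N))

¬S = ¬F = T
Q → N = T → F = F
¬(Q → N) = ¬F = T
¬S → ¬(Q → N) = T → T = T
K ∨ (¬S → ¬(Q → N)) = F ∨ T = T
So #2 is true.

Count: 1.

1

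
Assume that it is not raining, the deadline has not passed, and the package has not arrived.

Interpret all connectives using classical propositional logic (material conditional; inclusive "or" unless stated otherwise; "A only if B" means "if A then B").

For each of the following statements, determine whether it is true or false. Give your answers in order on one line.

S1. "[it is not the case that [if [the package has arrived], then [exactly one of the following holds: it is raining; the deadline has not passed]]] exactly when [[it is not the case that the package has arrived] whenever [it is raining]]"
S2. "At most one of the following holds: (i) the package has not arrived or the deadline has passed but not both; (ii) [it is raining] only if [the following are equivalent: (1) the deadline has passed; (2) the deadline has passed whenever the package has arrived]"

Let R = "the package has arrived" (F), P = "it is raining" (F), Q = "the deadline has passed" (F).

S1: This is ~(R -> (P xor ~Q)) <-> (P -> ~R).

~Q = ~F = T
P xor ~Q = F xor T = T
R -> (P xor ~Q) = F -> T = T
~(R -> (P xor ~Q)) = ~T = F
~R = ~F = T
P -> ~R = F -> T = T
~(R -> (P xor ~Q)) <-> (P -> ~R) = F <-> T = F
Thus S1 is false.

S2: Formalization: (~R xor Q) nand (P -> (Q <-> (R -> Q)))

~R = ~F = T
~R xor Q = T xor F = T
R -> Q = F -> F = T
Q <-> (R -> Q) = F <-> T = F
P -> (Q <-> (R -> Q)) = F -> F = T
(~R xor Q) nand (P -> (Q <-> (R -> Q))) = T nand T = F
Hence S2 is false.

S1 F; S2 F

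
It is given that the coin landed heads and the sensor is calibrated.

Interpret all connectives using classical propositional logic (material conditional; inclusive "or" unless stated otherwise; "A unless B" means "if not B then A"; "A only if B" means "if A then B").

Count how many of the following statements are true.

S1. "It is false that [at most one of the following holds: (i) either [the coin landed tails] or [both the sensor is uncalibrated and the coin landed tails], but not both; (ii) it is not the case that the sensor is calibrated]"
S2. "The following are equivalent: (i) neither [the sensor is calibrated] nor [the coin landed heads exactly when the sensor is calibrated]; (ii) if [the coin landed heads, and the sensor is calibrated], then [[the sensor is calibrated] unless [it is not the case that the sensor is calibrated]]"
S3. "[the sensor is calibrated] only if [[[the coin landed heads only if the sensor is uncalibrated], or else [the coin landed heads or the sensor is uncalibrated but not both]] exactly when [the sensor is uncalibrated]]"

0

Let U = "the coin landed heads" (T), R = "the sensor is calibrated" (T).

S1: In symbols: ~((~U xor (~R & ~U)) nand ~R)

~U = ~T = F
~R = ~T = F
~U = ~T = F
~R & ~U = F & F = F
~U xor (~R & ~U) = F xor F = F
~R = ~T = F
(~U xor (~R & ~U)) nand ~R = F nand F = T
~((~U xor (~R & ~U)) nand ~R) = ~T = F
Hence S1 is false.

S2: Formalization: (R nor (U <-> R)) <-> ((U & R) -> (R | ~R))

U <-> R = T <-> T = T
R nor (U <-> R) = T nor T = F
U & R = T & T = T
~R = ~T = F
R | ~R = T | F = T
(U & R) -> (R | ~R) = T -> T = T
(R nor (U <-> R)) <-> ((U & R) -> (R | ~R)) = F <-> T = F
Hence S2 is false.

S3: Parsed as R -> (((U -> ~R) | (U xor ~R)) <-> ~R)

~R = ~T = F
U -> ~R = T -> F = F
~R = ~T = F
U xor ~R = T xor F = T
(U -> ~R) | (U xor ~R) = F | T = T
~R = ~T = F
((U -> ~R) | (U xor ~R)) <-> ~R = T <-> F = F
R -> (((U -> ~R) | (U xor ~R)) <-> ~R) = T -> F = F
Thus S3 is false.

True statements: 0 (none).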